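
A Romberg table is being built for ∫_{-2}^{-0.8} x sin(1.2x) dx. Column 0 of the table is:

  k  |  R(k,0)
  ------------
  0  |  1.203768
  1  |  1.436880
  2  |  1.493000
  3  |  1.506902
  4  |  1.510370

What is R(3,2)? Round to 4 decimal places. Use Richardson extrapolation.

1.5115

Richardson extrapolation on the trapezoidal column (denominator 4−1=3):
R(2,1) = 1.493000 + (1.493000 − 1.436880)/3 = 1.511707
R(3,1) = 1.506902 + (1.506902 − 1.493000)/3 = 1.511536
R(3,2) = 1.511536 + (1.511536 − 1.511707)/15 = 1.511525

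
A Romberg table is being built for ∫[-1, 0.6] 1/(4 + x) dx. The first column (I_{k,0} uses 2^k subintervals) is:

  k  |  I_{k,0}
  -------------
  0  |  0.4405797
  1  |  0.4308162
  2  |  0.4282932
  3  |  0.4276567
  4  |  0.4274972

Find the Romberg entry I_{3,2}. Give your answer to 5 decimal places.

Richardson extrapolation on the trapezoidal column (denominator 4−1=3):
I_{2,1} = 0.4282932 + (0.4282932 − 0.4308162)/3 = 0.4274522
I_{3,1} = 0.4276567 + (0.4276567 − 0.4282932)/3 = 0.4274445
I_{3,2} = (16·0.4274445 − 0.4274522) / 15 = 0.4274440

0.42744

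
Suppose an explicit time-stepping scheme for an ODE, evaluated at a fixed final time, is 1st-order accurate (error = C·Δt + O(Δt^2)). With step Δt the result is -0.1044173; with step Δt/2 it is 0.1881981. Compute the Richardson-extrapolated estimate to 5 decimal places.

Extrapolated value = (2·A(Δt/2) − A(Δt)) / (2 − 1)
= (2·0.1881981 − (-0.1044173)) / 1
= 0.4808135 / 1 = 0.4808135

0.48081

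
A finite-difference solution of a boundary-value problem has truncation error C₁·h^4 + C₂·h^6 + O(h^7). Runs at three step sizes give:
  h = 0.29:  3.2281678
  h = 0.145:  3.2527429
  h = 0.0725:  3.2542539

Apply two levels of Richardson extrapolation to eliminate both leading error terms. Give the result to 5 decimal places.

3.25435

First eliminate the h^4 term (factor 2^4 = 16):
  B₁ = (16·3.2527429 − 3.2281678)/15 = 3.2543812
  B₂ = (16·3.2542539 − 3.2527429)/15 = 3.2543546
Then eliminate the h^6 term (factor 2^6 = 64):
  (64·3.2543546 − 3.2543812)/63 = 3.2543542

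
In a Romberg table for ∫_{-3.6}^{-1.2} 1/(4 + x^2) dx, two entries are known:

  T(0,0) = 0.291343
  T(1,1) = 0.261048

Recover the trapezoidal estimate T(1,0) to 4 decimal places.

0.2686

From T(1,1) = (4·T(1,0) − T(0,0))/3, solve for T(1,0):
4·T(1,0) = 3·0.261048 + 0.291343 = 1.074487
T(1,0) = 0.268622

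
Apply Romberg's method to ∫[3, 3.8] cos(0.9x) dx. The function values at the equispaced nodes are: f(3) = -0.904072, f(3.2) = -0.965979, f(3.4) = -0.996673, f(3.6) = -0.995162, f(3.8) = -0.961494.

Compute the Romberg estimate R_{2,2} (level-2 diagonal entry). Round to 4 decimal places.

-0.7802

R_{0,0} (trapezoid, 1 panel, h=0.8000): -0.746226
R_{1,0} (trapezoid, 2 panels, h=0.4000): -0.771782
R_{2,0} (trapezoid, 4 panels, h=0.2000): -0.778119
R_{1,1} = -0.771782 + (-0.771782 − (-0.746226))/3 = -0.780301
R_{2,1} = -0.778119 + (-0.778119 − (-0.771782))/3 = -0.780231
R_{2,2} = -0.780231 + (-0.780231 − (-0.780301))/15 = -0.780226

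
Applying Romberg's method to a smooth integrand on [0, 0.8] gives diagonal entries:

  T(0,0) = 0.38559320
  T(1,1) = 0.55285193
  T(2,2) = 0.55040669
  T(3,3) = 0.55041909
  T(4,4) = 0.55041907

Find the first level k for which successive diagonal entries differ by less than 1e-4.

|T(1,1) − T(0,0)| = 0.16725873 ≥ 1e-4
|T(2,2) − T(1,1)| = 0.00244524 ≥ 1e-4
|T(3,3) − T(2,2)| = 0.00001240 < 1e-4

k = 3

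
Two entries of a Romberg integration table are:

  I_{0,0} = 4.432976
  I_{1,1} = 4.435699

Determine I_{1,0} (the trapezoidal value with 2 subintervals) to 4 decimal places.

4.4350

From I_{1,1} = (4·I_{1,0} − I_{0,0})/3, solve for I_{1,0}:
4·I_{1,0} = 3·4.435699 + 4.432976 = 17.740073
I_{1,0} = 4.435018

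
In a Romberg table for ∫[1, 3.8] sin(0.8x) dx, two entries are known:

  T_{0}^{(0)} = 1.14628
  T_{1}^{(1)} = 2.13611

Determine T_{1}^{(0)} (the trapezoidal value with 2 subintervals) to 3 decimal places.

1.889

From T_{1}^{(1)} = (4·T_{1}^{(0)} − T_{0}^{(0)})/3, solve for T_{1}^{(0)}:
4·T_{1}^{(0)} = 3·2.13611 + 1.14628 = 7.55461
T_{1}^{(0)} = 1.88865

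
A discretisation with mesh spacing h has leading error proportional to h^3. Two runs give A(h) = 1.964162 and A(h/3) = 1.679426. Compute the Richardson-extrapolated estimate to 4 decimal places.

1.6685

The leading error scales as h^3; refining by a factor of 3 reduces it by 3^3 = 27.
Extrapolated value = (27·A(h/3) − A(h)) / (27 − 1)
= (27·1.679426 − 1.964162) / 26
= 43.380340 / 26 = 1.668475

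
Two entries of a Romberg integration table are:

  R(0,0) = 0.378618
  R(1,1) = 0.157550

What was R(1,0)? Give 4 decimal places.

From R(1,1) = (4·R(1,0) − R(0,0))/3, solve for R(1,0):
4·R(1,0) = 3·0.157550 + 0.378618 = 0.851268
R(1,0) = 0.212817

0.2128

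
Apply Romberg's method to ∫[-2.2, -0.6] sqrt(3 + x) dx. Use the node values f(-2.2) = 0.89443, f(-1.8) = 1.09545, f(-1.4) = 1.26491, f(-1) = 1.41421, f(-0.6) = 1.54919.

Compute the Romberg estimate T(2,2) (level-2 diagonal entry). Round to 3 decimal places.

2.002

T(0,0) (trapezoid, 1 panel, h=1.6000): 1.95490
T(1,0) (trapezoid, 2 panels, h=0.8000): 1.98938
T(2,0) (trapezoid, 4 panels, h=0.4000): 1.99855
T(1,1) = 1.98938 + (1.98938 − 1.95490)/3 = 2.00087
T(2,1) = 1.99855 + (1.99855 − 1.98938)/3 = 2.00161
T(2,2) = 2.00161 + (2.00161 − 2.00087)/15 = 2.00166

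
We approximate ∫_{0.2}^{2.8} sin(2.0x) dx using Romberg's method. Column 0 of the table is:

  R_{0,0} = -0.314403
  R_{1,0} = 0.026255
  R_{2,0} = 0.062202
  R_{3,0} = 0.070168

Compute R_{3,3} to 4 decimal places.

Richardson extrapolation on the trapezoidal column (denominator 4−1=3):
R_{1,1} = (4·0.026255 − (-0.314403)) / 3 = 0.139808
R_{2,1} = 0.062202 + (0.062202 − 0.026255)/3 = 0.074184
R_{3,1} = 0.070168 + (0.070168 − 0.062202)/3 = 0.072823
R_{2,2} = (16·0.074184 − 0.139808) / 15 = 0.069809
R_{3,2} = (16·0.072823 − 0.074184) / 15 = 0.072732
R_{3,3} = (64·0.072732 − 0.069809) / 63 = 0.072778

0.0728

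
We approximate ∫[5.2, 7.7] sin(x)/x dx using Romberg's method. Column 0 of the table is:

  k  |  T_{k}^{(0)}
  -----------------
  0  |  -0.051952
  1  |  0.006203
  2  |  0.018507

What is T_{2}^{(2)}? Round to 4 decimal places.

Richardson extrapolation on the trapezoidal column (denominator 4−1=3):
T_{1}^{(1)} = (4·0.006203 − (-0.051952)) / 3 = 0.025588
T_{2}^{(1)} = 0.018507 + (0.018507 − 0.006203)/3 = 0.022608
T_{2}^{(2)} = 0.022608 + (0.022608 − 0.025588)/15 = 0.022409

0.0224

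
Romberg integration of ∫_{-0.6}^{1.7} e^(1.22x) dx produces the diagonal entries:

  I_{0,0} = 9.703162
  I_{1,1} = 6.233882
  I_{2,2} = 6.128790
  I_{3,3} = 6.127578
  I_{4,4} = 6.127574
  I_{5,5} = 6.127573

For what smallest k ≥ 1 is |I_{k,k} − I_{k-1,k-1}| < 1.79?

|I_{1,1} − I_{0,0}| = 3.469280 ≥ 1.79
|I_{2,2} − I_{1,1}| = 0.105092 < 1.79

k = 2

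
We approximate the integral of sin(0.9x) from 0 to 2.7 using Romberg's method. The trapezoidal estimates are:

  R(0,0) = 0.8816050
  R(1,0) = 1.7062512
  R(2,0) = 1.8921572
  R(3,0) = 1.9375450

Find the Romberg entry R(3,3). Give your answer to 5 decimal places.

1.95258

Richardson extrapolation on the trapezoidal column (denominator 4−1=3):
R(1,1) = (4·1.7062512 − 0.8816050) / 3 = 1.9811333
R(2,1) = (4·1.8921572 − 1.7062512) / 3 = 1.9541259
R(3,1) = 1.9375450 + (1.9375450 − 1.8921572)/3 = 1.9526743
R(2,2) = (16·1.9541259 − 1.9811333) / 15 = 1.9523254
R(3,2) = 1.9526743 + (1.9526743 − 1.9541259)/15 = 1.9525775
R(3,3) = 1.9525775 + (1.9525775 − 1.9523254)/63 = 1.9525815
(Column j=1 coincides with Simpson's rule on the same nodes.)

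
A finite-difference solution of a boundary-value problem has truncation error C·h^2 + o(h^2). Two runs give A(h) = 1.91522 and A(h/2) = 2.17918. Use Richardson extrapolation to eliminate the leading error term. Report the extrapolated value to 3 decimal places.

2.267

The leading error scales as h^2; refining by a factor of 2 reduces it by 2^2 = 4.
Extrapolated value = (4·A(h/2) − A(h)) / (4 − 1)
= (4·2.17918 − 1.91522) / 3
= 6.80150 / 3 = 2.26717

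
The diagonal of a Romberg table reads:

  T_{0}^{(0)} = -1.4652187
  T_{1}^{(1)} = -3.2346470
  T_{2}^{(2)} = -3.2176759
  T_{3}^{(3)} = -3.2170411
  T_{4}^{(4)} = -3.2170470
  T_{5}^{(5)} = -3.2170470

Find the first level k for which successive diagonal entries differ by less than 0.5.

|T_{1}^{(1)} − T_{0}^{(0)}| = 1.7694283 ≥ 0.5
|T_{2}^{(2)} − T_{1}^{(1)}| = 0.0169711 < 0.5

k = 2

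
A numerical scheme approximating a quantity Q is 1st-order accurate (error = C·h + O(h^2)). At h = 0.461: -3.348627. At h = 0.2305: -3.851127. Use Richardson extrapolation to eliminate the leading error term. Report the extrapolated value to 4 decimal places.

The leading error scales as h; refining by a factor of 2 reduces it by 2^1 = 2.
Extrapolated value = (2·A(h/2) − A(h)) / (2 − 1)
= (2·(-3.851127) − (-3.348627)) / 1
= -4.353627 / 1 = -4.353627

-4.3536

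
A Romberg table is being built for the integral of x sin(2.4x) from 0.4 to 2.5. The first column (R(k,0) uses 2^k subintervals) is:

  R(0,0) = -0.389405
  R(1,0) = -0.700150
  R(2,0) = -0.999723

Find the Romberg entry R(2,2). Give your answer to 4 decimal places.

Richardson extrapolation on the trapezoidal column (denominator 4−1=3):
R(1,1) = (4·(-0.700150) − (-0.389405)) / 3 = -0.803732
R(2,1) = -0.999723 + (-0.999723 − (-0.700150))/3 = -1.099581
R(2,2) = (16·(-1.099581) − (-0.803732)) / 15 = -1.119304
(Column j=1 coincides with Simpson's rule on the same nodes.)

-1.1193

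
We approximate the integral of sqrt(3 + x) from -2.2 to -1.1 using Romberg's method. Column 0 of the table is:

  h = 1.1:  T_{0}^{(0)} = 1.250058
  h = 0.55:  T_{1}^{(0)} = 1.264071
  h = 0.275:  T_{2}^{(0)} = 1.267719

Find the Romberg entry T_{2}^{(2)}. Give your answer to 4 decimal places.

Richardson extrapolation on the trapezoidal column (denominator 4−1=3):
T_{1}^{(1)} = (4·1.264071 − 1.250058) / 3 = 1.268742
T_{2}^{(1)} = 1.267719 + (1.267719 − 1.264071)/3 = 1.268935
T_{2}^{(2)} = 1.268935 + (1.268935 − 1.268742)/15 = 1.268948

1.2689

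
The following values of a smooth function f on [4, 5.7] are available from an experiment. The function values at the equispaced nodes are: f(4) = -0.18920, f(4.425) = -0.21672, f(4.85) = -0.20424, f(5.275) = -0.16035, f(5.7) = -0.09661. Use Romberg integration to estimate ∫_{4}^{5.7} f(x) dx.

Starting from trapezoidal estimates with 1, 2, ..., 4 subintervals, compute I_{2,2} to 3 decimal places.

I_{0,0} (trapezoid, 1 panel, h=1.7000): -0.24294
I_{1,0} (trapezoid, 2 panels, h=0.8500): -0.29507
I_{2,0} (trapezoid, 4 panels, h=0.4250): -0.30779
I_{1,1} = -0.29507 + (-0.29507 − (-0.24294))/3 = -0.31245
I_{2,1} = -0.30779 + (-0.30779 − (-0.29507))/3 = -0.31203
I_{2,2} = -0.31203 + (-0.31203 − (-0.31245))/15 = -0.31200

-0.312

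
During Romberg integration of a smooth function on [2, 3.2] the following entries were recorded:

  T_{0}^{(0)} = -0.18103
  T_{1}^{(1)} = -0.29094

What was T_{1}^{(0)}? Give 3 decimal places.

From T_{1}^{(1)} = (4·T_{1}^{(0)} − T_{0}^{(0)})/3, solve for T_{1}^{(0)}:
4·T_{1}^{(0)} = 3·(-0.29094) + (-0.18103) = -1.05385
T_{1}^{(0)} = -0.26346

-0.263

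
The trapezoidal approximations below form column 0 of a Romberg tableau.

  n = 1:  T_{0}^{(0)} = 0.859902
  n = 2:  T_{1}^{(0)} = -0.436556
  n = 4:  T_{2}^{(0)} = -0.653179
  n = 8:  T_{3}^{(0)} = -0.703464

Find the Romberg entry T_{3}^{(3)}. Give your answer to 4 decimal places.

Richardson extrapolation on the trapezoidal column (denominator 4−1=3):
T_{1}^{(1)} = (4·(-0.436556) − 0.859902) / 3 = -0.868709
T_{2}^{(1)} = (4·(-0.653179) − (-0.436556)) / 3 = -0.725387
T_{3}^{(1)} = (4·(-0.703464) − (-0.653179)) / 3 = -0.720226
T_{2}^{(2)} = -0.725387 + (-0.725387 − (-0.868709))/15 = -0.715832
T_{3}^{(2)} = -0.720226 + (-0.720226 − (-0.725387))/15 = -0.719882
T_{3}^{(3)} = -0.719882 + (-0.719882 − (-0.715832))/63 = -0.719946

-0.7199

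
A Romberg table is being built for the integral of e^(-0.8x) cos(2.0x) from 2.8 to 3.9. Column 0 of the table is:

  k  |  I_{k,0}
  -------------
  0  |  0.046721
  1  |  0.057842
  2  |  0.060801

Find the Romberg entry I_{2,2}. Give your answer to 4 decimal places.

I_{1,1} = 0.057842 + (0.057842 − 0.046721)/3 = 0.061549
I_{2,1} = (4·0.060801 − 0.057842) / 3 = 0.061787
I_{2,2} = 0.061787 + (0.061787 − 0.061549)/15 = 0.061803
(Column j=1 coincides with Simpson's rule on the same nodes.)

0.0618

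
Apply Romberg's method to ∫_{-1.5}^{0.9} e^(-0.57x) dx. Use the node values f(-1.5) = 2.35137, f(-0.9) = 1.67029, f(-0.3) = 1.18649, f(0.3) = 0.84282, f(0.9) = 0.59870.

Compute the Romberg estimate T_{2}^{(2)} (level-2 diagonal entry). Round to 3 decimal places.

T_{0}^{(0)} (trapezoid, 1 panel, h=2.4000): 3.54008
T_{1}^{(0)} (trapezoid, 2 panels, h=1.2000): 3.19383
T_{2}^{(0)} (trapezoid, 4 panels, h=0.6000): 3.10478
T_{1}^{(1)} = 3.19383 + (3.19383 − 3.54008)/3 = 3.07841
T_{2}^{(1)} = 3.10478 + (3.10478 − 3.19383)/3 = 3.07510
T_{2}^{(2)} = 3.07510 + (3.07510 − 3.07841)/15 = 3.07488

3.075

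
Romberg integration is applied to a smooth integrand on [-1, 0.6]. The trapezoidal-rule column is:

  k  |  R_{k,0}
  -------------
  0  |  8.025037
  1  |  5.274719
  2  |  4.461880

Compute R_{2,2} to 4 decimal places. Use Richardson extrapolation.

4.1798

Richardson extrapolation on the trapezoidal column (denominator 4−1=3):
R_{1,1} = 5.274719 + (5.274719 − 8.025037)/3 = 4.357946
R_{2,1} = (4·4.461880 − 5.274719) / 3 = 4.190934
R_{2,2} = 4.190934 + (4.190934 − 4.357946)/15 = 4.179800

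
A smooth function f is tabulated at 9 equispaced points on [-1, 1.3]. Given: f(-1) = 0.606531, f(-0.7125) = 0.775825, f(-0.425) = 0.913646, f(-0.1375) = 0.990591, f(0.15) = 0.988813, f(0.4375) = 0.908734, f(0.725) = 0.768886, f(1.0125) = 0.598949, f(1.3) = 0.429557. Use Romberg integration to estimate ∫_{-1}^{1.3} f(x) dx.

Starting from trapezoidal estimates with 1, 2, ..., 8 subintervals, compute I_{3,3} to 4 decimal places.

I_{0,0} (trapezoid, 1 panel, h=2.3000): 1.191501
I_{1,0} (trapezoid, 2 panels, h=1.1500): 1.732886
I_{2,0} (trapezoid, 4 panels, h=0.5750): 1.833899
I_{3,0} (trapezoid, 8 panels, h=0.2875): 1.858253
I_{1,1} = 1.732886 + (1.732886 − 1.191501)/3 = 1.913348
I_{2,1} = 1.833899 + (1.833899 − 1.732886)/3 = 1.867570
I_{3,1} = 1.858253 + (1.858253 − 1.833899)/3 = 1.866371
I_{2,2} = 1.867570 + (1.867570 − 1.913348)/15 = 1.864518
I_{3,2} = 1.866371 + (1.866371 − 1.867570)/15 = 1.866291
I_{3,3} = 1.866291 + (1.866291 − 1.864518)/63 = 1.866319

1.8663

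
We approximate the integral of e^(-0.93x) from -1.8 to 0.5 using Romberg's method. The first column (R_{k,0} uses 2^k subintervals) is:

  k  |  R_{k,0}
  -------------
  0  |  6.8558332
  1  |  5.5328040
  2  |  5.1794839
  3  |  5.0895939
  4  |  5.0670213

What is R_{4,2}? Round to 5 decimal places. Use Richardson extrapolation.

R_{3,1} = 5.0895939 + (5.0895939 − 5.1794839)/3 = 5.0596306
R_{4,1} = 5.0670213 + (5.0670213 − 5.0895939)/3 = 5.0594971
R_{4,2} = (16·5.0594971 − 5.0596306) / 15 = 5.0594882

5.05949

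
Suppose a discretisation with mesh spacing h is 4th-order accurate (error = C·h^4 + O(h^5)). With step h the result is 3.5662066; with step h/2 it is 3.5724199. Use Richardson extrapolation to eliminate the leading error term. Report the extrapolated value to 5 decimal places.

3.57283

The leading error scales as h^4; refining by a factor of 2 reduces it by 2^4 = 16.
Extrapolated value = (16·A(h/2) − A(h)) / (16 − 1)
= (16·3.5724199 − 3.5662066) / 15
= 53.5925118 / 15 = 3.5728341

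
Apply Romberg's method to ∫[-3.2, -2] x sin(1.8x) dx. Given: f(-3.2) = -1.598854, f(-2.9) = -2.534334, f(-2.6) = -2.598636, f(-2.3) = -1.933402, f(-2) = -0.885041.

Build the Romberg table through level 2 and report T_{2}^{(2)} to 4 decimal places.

T_{0}^{(0)} (trapezoid, 1 panel, h=1.2000): -1.490337
T_{1}^{(0)} (trapezoid, 2 panels, h=0.6000): -2.304350
T_{2}^{(0)} (trapezoid, 4 panels, h=0.3000): -2.492496
T_{1}^{(1)} = -2.304350 + (-2.304350 − (-1.490337))/3 = -2.575688
T_{2}^{(1)} = -2.492496 + (-2.492496 − (-2.304350))/3 = -2.555211
T_{2}^{(2)} = -2.555211 + (-2.555211 − (-2.575688))/15 = -2.553846

-2.5538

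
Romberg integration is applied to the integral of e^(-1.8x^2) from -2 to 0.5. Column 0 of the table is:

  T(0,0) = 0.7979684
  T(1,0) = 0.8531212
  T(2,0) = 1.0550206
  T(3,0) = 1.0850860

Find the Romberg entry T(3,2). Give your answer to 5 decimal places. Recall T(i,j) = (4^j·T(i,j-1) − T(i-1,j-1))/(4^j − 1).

T(2,1) = (4·1.0550206 − 0.8531212) / 3 = 1.1223204
T(3,1) = 1.0850860 + (1.0850860 − 1.0550206)/3 = 1.0951078
T(3,2) = (16·1.0951078 − 1.1223204) / 15 = 1.0932936
(Column j=1 coincides with Simpson's rule on the same nodes.)

1.09329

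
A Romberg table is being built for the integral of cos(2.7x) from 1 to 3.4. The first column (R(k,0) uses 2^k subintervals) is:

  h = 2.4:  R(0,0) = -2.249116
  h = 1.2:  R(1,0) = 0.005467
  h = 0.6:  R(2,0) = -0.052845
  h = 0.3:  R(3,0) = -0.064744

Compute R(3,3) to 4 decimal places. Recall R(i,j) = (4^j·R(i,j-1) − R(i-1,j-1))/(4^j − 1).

Richardson extrapolation on the trapezoidal column (denominator 4−1=3):
R(1,1) = (4·0.005467 − (-2.249116)) / 3 = 0.756995
R(2,1) = -0.052845 + (-0.052845 − 0.005467)/3 = -0.072282
R(3,1) = (4·(-0.064744) − (-0.052845)) / 3 = -0.068710
R(2,2) = (16·(-0.072282) − 0.756995) / 15 = -0.127567
R(3,2) = (16·(-0.068710) − (-0.072282)) / 15 = -0.068472
R(3,3) = -0.068472 + (-0.068472 − (-0.127567))/63 = -0.067534

-0.0675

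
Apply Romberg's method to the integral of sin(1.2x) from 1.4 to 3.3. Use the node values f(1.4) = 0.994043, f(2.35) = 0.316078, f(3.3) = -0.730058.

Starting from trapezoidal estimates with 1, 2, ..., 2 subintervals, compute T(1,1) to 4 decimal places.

T(0,0) (trapezoid, 1 panel, h=1.9000): 0.250786
T(1,0) (trapezoid, 2 panels, h=0.9500): 0.425667
T(1,1) = 0.425667 + (0.425667 − 0.250786)/3 = 0.483961

0.4840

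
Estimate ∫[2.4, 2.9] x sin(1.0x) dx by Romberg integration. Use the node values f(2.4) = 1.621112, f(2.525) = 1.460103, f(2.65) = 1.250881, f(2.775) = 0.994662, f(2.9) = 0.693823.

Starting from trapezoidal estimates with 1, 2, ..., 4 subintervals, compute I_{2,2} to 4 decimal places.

0.6098

I_{0,0} (trapezoid, 1 panel, h=0.5000): 0.578734
I_{1,0} (trapezoid, 2 panels, h=0.2500): 0.602087
I_{2,0} (trapezoid, 4 panels, h=0.1250): 0.607889
I_{1,1} = 0.602087 + (0.602087 − 0.578734)/3 = 0.609871
I_{2,1} = 0.607889 + (0.607889 − 0.602087)/3 = 0.609823
I_{2,2} = 0.609823 + (0.609823 − 0.609871)/15 = 0.609820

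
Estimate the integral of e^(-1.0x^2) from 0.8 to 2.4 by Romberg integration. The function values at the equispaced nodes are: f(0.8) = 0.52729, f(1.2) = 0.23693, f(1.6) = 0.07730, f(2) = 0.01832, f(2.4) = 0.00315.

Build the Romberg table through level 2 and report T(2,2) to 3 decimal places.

T(0,0) (trapezoid, 1 panel, h=1.6000): 0.42435
T(1,0) (trapezoid, 2 panels, h=0.8000): 0.27402
T(2,0) (trapezoid, 4 panels, h=0.4000): 0.23911
T(1,1) = 0.27402 + (0.27402 − 0.42435)/3 = 0.22391
T(2,1) = 0.23911 + (0.23911 − 0.27402)/3 = 0.22747
T(2,2) = 0.22747 + (0.22747 − 0.22391)/15 = 0.22771

0.228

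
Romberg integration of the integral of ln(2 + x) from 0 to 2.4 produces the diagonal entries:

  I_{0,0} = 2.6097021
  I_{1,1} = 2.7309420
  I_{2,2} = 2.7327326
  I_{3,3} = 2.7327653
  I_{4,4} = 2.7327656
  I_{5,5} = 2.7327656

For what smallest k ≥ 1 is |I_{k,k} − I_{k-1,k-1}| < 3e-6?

|I_{1,1} − I_{0,0}| = 0.1212399 ≥ 3e-6
|I_{2,2} − I_{1,1}| = 0.0017906 ≥ 3e-6
|I_{3,3} − I_{2,2}| = 0.0000327 ≥ 3e-6
|I_{4,4} − I_{3,3}| = 0.0000003 < 3e-6

k = 4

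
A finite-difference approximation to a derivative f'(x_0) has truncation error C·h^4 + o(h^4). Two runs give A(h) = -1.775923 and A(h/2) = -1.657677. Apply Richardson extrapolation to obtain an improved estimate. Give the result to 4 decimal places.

-1.6498

The leading error scales as h^4; refining by a factor of 2 reduces it by 2^4 = 16.
Extrapolated value = (16·A(h/2) − A(h)) / (16 − 1)
= (16·(-1.657677) − (-1.775923)) / 15
= -24.746909 / 15 = -1.649794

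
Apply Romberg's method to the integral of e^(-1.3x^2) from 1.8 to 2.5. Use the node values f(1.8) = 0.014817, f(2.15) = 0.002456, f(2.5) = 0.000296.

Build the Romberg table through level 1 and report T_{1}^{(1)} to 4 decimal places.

0.0029

T_{0}^{(0)} (trapezoid, 1 panel, h=0.7000): 0.005290
T_{1}^{(0)} (trapezoid, 2 panels, h=0.3500): 0.003504
T_{1}^{(1)} = 0.003504 + (0.003504 − 0.005290)/3 = 0.002909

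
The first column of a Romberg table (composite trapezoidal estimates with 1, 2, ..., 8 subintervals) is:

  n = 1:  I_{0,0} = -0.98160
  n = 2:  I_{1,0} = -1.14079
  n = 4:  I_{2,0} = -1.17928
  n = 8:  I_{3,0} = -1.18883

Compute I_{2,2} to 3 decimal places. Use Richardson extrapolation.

Richardson extrapolation on the trapezoidal column (denominator 4−1=3):
I_{1,1} = -1.14079 + (-1.14079 − (-0.98160))/3 = -1.19385
I_{2,1} = -1.17928 + (-1.17928 − (-1.14079))/3 = -1.19211
I_{2,2} = (16·(-1.19211) − (-1.19385)) / 15 = -1.19199

-1.192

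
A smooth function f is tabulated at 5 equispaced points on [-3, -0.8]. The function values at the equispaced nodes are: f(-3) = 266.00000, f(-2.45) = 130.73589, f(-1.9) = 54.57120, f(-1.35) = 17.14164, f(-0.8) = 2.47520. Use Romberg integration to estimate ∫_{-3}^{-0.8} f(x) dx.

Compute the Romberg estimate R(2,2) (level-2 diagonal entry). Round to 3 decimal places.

R(0,0) (trapezoid, 1 panel, h=2.2000): 295.32272
R(1,0) (trapezoid, 2 panels, h=1.1000): 207.68968
R(2,0) (trapezoid, 4 panels, h=0.5500): 185.17748
R(1,1) = 207.68968 + (207.68968 − 295.32272)/3 = 178.47867
R(2,1) = 185.17748 + (185.17748 − 207.68968)/3 = 177.67341
R(2,2) = 177.67341 + (177.67341 − 178.47867)/15 = 177.61973

177.620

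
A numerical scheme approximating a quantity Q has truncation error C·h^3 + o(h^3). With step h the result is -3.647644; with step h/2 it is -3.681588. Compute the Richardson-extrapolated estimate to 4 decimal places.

Extrapolated value = (8·A(h/2) − A(h)) / (8 − 1)
= (8·(-3.681588) − (-3.647644)) / 7
= -25.805060 / 7 = -3.686437

-3.6864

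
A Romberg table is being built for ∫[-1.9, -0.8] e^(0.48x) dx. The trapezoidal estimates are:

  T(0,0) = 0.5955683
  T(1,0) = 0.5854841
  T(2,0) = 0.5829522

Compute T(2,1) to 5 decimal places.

Richardson extrapolation on the trapezoidal column (denominator 4−1=3):
T(2,1) = (4·0.5829522 − 0.5854841) / 3 = 0.5821082

0.58211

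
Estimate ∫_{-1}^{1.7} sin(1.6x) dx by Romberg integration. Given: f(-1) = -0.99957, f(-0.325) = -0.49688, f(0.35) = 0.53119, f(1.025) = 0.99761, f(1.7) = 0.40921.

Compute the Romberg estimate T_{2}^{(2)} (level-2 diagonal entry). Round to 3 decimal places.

T_{0}^{(0)} (trapezoid, 1 panel, h=2.7000): -0.79699
T_{1}^{(0)} (trapezoid, 2 panels, h=1.3500): 0.31861
T_{2}^{(0)} (trapezoid, 4 panels, h=0.6750): 0.49730
T_{1}^{(1)} = 0.31861 + (0.31861 − (-0.79699))/3 = 0.69048
T_{2}^{(1)} = 0.49730 + (0.49730 − 0.31861)/3 = 0.55686
T_{2}^{(2)} = 0.55686 + (0.55686 − 0.69048)/15 = 0.54795

0.548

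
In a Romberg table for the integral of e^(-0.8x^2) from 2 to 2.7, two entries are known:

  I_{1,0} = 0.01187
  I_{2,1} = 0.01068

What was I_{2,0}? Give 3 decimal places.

0.011

From I_{2,1} = (4·I_{2,0} − I_{1,0})/3, solve for I_{2,0}:
4·I_{2,0} = 3·0.01068 + 0.01187 = 0.04391
I_{2,0} = 0.01098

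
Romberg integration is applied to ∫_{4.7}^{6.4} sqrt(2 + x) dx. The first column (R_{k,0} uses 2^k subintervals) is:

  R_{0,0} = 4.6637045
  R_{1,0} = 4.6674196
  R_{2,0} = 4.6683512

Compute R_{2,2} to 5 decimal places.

R_{1,1} = 4.6674196 + (4.6674196 − 4.6637045)/3 = 4.6686580
R_{2,1} = 4.6683512 + (4.6683512 − 4.6674196)/3 = 4.6686617
R_{2,2} = (16·4.6686617 − 4.6686580) / 15 = 4.6686619

4.66866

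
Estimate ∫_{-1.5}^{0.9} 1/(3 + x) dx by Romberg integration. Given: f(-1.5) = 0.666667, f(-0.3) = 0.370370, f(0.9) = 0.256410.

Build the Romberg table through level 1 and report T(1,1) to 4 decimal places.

T(0,0) (trapezoid, 1 panel, h=2.4000): 1.107692
T(1,0) (trapezoid, 2 panels, h=1.2000): 0.998290
T(1,1) = 0.998290 + (0.998290 − 1.107692)/3 = 0.961823

0.9618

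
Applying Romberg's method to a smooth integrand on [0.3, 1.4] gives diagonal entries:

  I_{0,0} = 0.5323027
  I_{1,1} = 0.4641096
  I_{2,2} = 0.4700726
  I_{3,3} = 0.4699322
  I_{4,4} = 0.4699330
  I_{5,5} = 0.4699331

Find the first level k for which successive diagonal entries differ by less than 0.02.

k = 2

|I_{1,1} − I_{0,0}| = 0.0681931 ≥ 0.02
|I_{2,2} − I_{1,1}| = 0.0059630 < 0.02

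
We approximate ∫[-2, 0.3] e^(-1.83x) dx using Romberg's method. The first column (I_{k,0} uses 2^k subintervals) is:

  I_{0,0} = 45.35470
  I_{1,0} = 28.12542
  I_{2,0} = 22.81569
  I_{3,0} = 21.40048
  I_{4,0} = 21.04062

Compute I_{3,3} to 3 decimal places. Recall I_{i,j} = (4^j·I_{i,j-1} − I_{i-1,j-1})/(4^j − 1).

20.920

Richardson extrapolation on the trapezoidal column (denominator 4−1=3):
I_{1,1} = (4·28.12542 − 45.35470) / 3 = 22.38233
I_{2,1} = 22.81569 + (22.81569 − 28.12542)/3 = 21.04578
I_{3,1} = (4·21.40048 − 22.81569) / 3 = 20.92874
I_{2,2} = (16·21.04578 − 22.38233) / 15 = 20.95668
I_{3,2} = (16·20.92874 − 21.04578) / 15 = 20.92094
I_{3,3} = (64·20.92094 − 20.95668) / 63 = 20.92037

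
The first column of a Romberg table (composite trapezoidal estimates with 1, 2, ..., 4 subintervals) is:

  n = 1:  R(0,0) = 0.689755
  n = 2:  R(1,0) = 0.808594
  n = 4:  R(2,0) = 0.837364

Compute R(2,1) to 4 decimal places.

Richardson extrapolation on the trapezoidal column (denominator 4−1=3):
R(2,1) = (4·0.837364 − 0.808594) / 3 = 0.846954
(Column j=1 coincides with Simpson's rule on the same nodes.)

0.8470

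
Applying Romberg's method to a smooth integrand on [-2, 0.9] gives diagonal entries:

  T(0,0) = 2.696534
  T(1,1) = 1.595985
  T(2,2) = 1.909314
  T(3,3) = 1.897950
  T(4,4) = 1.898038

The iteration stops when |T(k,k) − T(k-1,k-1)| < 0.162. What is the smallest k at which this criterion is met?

|T(1,1) − T(0,0)| = 1.100549 ≥ 0.162
|T(2,2) − T(1,1)| = 0.313329 ≥ 0.162
|T(3,3) − T(2,2)| = 0.011364 < 0.162

k = 3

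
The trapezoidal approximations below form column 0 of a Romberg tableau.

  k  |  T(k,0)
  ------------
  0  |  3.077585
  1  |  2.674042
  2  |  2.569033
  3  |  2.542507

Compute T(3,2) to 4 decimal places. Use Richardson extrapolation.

Richardson extrapolation on the trapezoidal column (denominator 4−1=3):
T(2,1) = (4·2.569033 − 2.674042) / 3 = 2.534030
T(3,1) = 2.542507 + (2.542507 − 2.569033)/3 = 2.533665
T(3,2) = (16·2.533665 − 2.534030) / 15 = 2.533641
(Column j=1 coincides with Simpson's rule on the same nodes.)

2.5336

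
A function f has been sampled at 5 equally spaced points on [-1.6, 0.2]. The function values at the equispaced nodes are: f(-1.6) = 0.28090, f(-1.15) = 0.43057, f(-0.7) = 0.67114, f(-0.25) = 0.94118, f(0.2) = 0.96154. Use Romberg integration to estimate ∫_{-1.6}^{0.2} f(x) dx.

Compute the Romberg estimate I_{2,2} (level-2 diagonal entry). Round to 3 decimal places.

1.213

I_{0,0} (trapezoid, 1 panel, h=1.8000): 1.11820
I_{1,0} (trapezoid, 2 panels, h=0.9000): 1.16312
I_{2,0} (trapezoid, 4 panels, h=0.4500): 1.19885
I_{1,1} = 1.16312 + (1.16312 − 1.11820)/3 = 1.17809
I_{2,1} = 1.19885 + (1.19885 − 1.16312)/3 = 1.21076
I_{2,2} = 1.21076 + (1.21076 − 1.17809)/15 = 1.21294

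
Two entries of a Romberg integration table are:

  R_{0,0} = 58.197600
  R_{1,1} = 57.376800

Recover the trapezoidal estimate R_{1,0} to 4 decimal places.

From R_{1,1} = (4·R_{1,0} − R_{0,0})/3, solve for R_{1,0}:
4·R_{1,0} = 3·57.376800 + 58.197600 = 230.328000
R_{1,0} = 57.582000

57.5820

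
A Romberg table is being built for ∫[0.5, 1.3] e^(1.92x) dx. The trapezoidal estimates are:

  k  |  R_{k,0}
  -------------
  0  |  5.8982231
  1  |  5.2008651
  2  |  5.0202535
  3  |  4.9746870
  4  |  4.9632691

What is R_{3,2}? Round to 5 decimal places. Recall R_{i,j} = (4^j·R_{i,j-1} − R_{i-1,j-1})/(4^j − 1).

Richardson extrapolation on the trapezoidal column (denominator 4−1=3):
R_{2,1} = 5.0202535 + (5.0202535 − 5.2008651)/3 = 4.9600496
R_{3,1} = (4·4.9746870 − 5.0202535) / 3 = 4.9594982
R_{3,2} = 4.9594982 + (4.9594982 − 4.9600496)/15 = 4.9594614

4.95946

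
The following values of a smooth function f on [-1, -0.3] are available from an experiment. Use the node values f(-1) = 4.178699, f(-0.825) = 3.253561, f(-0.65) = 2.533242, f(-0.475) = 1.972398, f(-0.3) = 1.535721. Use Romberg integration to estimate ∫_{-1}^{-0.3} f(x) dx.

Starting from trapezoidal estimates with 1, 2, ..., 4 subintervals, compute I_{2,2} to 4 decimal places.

1.8482

I_{0,0} (trapezoid, 1 panel, h=0.7000): 2.000047
I_{1,0} (trapezoid, 2 panels, h=0.3500): 1.886658
I_{2,0} (trapezoid, 4 panels, h=0.1750): 1.857872
I_{1,1} = 1.886658 + (1.886658 − 2.000047)/3 = 1.848862
I_{2,1} = 1.857872 + (1.857872 − 1.886658)/3 = 1.848277
I_{2,2} = 1.848277 + (1.848277 − 1.848862)/15 = 1.848238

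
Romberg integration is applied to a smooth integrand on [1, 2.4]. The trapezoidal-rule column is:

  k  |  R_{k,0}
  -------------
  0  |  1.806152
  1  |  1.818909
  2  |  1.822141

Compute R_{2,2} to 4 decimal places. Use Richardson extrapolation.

R_{1,1} = 1.818909 + (1.818909 − 1.806152)/3 = 1.823161
R_{2,1} = 1.822141 + (1.822141 − 1.818909)/3 = 1.823218
R_{2,2} = (16·1.823218 − 1.823161) / 15 = 1.823222

1.8232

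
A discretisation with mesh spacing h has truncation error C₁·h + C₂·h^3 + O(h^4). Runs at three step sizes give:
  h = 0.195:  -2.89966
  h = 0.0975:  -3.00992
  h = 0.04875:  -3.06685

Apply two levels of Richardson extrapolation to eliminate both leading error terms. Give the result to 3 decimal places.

-3.124

First eliminate the h term (factor 2^1 = 2):
  B₁ = (2·(-3.00992) − (-2.89966))/1 = -3.12018
  B₂ = (2·(-3.06685) − (-3.00992))/1 = -3.12378
Then eliminate the h^3 term (factor 2^3 = 8):
  (8·(-3.12378) − (-3.12018))/7 = -3.12429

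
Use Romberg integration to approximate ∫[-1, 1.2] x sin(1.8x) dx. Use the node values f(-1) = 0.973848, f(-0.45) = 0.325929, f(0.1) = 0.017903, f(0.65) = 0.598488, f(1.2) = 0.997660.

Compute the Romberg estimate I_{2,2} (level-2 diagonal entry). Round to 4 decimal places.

I_{0,0} (trapezoid, 1 panel, h=2.2000): 2.168659
I_{1,0} (trapezoid, 2 panels, h=1.1000): 1.104023
I_{2,0} (trapezoid, 4 panels, h=0.5500): 1.060441
I_{1,1} = 1.104023 + (1.104023 − 2.168659)/3 = 0.749144
I_{2,1} = 1.060441 + (1.060441 − 1.104023)/3 = 1.045914
I_{2,2} = 1.045914 + (1.045914 − 0.749144)/15 = 1.065699

1.0657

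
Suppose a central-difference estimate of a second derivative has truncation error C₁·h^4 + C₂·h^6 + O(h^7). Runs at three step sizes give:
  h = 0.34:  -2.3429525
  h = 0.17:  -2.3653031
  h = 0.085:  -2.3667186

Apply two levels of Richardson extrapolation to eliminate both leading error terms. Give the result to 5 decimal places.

First eliminate the h^4 term (factor 2^4 = 16):
  B₁ = (16·(-2.3653031) − (-2.3429525))/15 = -2.3667931
  B₂ = (16·(-2.3667186) − (-2.3653031))/15 = -2.3668130
Then eliminate the h^6 term (factor 2^6 = 64):
  (64·(-2.3668130) − (-2.3667931))/63 = -2.3668133

-2.36681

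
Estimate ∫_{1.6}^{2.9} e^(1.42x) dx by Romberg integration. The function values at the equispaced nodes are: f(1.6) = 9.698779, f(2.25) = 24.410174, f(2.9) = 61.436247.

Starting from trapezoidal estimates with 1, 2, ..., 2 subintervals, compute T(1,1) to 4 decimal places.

36.5681

T(0,0) (trapezoid, 1 panel, h=1.3000): 46.237767
T(1,0) (trapezoid, 2 panels, h=0.6500): 38.985497
T(1,1) = 38.985497 + (38.985497 − 46.237767)/3 = 36.568074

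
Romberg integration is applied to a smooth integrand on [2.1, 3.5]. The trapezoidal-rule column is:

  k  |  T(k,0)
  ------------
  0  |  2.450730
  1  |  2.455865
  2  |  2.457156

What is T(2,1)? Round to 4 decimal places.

2.4576

T(2,1) = (4·2.457156 − 2.455865) / 3 = 2.457586
(Column j=1 coincides with Simpson's rule on the same nodes.)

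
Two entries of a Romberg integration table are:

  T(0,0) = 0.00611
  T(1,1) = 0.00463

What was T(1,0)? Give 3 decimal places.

0.005

From T(1,1) = (4·T(1,0) − T(0,0))/3, solve for T(1,0):
4·T(1,0) = 3·0.00463 + 0.00611 = 0.02000
T(1,0) = 0.00500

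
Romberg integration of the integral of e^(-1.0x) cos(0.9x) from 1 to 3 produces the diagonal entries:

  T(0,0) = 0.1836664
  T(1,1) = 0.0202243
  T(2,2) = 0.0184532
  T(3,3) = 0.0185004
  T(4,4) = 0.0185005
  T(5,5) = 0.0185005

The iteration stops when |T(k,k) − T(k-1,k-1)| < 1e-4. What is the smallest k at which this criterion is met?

|T(1,1) − T(0,0)| = 0.1634421 ≥ 1e-4
|T(2,2) − T(1,1)| = 0.0017711 ≥ 1e-4
|T(3,3) − T(2,2)| = 0.0000472 < 1e-4

k = 3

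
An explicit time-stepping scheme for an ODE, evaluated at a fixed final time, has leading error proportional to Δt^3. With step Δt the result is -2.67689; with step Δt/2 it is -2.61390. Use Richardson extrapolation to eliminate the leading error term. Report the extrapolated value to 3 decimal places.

Extrapolated value = (8·A(Δt/2) − A(Δt)) / (8 − 1)
= (8·(-2.61390) − (-2.67689)) / 7
= -18.23431 / 7 = -2.60490

-2.605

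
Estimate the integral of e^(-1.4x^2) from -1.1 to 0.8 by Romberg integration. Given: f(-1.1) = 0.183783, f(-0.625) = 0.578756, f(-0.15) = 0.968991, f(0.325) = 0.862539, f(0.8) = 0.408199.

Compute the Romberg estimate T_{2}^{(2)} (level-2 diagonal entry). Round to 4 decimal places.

T_{0}^{(0)} (trapezoid, 1 panel, h=1.9000): 0.562383
T_{1}^{(0)} (trapezoid, 2 panels, h=0.9500): 1.201733
T_{2}^{(0)} (trapezoid, 4 panels, h=0.4750): 1.285482
T_{1}^{(1)} = 1.201733 + (1.201733 − 0.562383)/3 = 1.414850
T_{2}^{(1)} = 1.285482 + (1.285482 − 1.201733)/3 = 1.313398
T_{2}^{(2)} = 1.313398 + (1.313398 − 1.414850)/15 = 1.306635

1.3066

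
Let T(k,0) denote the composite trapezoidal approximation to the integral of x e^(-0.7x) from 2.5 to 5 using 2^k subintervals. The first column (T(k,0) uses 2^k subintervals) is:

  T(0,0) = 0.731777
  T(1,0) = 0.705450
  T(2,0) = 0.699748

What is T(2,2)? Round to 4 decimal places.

Richardson extrapolation on the trapezoidal column (denominator 4−1=3):
T(1,1) = 0.705450 + (0.705450 − 0.731777)/3 = 0.696674
T(2,1) = 0.699748 + (0.699748 − 0.705450)/3 = 0.697847
T(2,2) = (16·0.697847 − 0.696674) / 15 = 0.697925
(Column j=1 coincides with Simpson's rule on the same nodes.)

0.6979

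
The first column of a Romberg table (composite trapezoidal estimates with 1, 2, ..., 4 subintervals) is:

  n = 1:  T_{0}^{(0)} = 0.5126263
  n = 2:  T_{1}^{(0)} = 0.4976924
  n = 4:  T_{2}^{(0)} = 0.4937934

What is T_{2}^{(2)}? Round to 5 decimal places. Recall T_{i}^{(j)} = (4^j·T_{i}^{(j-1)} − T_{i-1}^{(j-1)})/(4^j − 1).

0.49248

Richardson extrapolation on the trapezoidal column (denominator 4−1=3):
T_{1}^{(1)} = 0.4976924 + (0.4976924 − 0.5126263)/3 = 0.4927144
T_{2}^{(1)} = (4·0.4937934 − 0.4976924) / 3 = 0.4924937
T_{2}^{(2)} = (16·0.4924937 − 0.4927144) / 15 = 0.4924790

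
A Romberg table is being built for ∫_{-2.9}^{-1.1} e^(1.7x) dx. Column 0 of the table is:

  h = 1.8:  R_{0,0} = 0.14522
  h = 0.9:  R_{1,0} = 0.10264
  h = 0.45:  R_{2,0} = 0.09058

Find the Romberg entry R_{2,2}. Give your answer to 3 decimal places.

Richardson extrapolation on the trapezoidal column (denominator 4−1=3):
R_{1,1} = (4·0.10264 − 0.14522) / 3 = 0.08845
R_{2,1} = 0.09058 + (0.09058 − 0.10264)/3 = 0.08656
R_{2,2} = (16·0.08656 − 0.08845) / 15 = 0.08643

0.086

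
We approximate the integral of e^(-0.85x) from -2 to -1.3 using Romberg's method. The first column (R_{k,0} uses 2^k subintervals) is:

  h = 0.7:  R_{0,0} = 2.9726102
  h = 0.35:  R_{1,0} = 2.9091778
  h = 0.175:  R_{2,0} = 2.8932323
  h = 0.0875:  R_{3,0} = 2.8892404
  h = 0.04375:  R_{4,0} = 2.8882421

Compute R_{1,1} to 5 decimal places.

2.88803

R_{1,1} = (4·2.9091778 − 2.9726102) / 3 = 2.8880337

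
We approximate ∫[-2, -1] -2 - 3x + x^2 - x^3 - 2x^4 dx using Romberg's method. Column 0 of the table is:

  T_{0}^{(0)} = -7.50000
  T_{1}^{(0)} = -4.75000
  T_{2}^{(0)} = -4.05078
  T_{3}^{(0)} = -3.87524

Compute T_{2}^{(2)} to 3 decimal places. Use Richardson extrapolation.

Richardson extrapolation on the trapezoidal column (denominator 4−1=3):
T_{1}^{(1)} = -4.75000 + (-4.75000 − (-7.50000))/3 = -3.83333
T_{2}^{(1)} = (4·(-4.05078) − (-4.75000)) / 3 = -3.81771
T_{2}^{(2)} = -3.81771 + (-3.81771 − (-3.83333))/15 = -3.81667

-3.817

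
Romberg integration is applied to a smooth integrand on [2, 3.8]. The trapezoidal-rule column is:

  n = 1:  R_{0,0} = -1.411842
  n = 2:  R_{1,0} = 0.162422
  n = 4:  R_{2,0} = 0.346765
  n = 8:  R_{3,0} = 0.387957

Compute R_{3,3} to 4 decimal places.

0.4014

Richardson extrapolation on the trapezoidal column (denominator 4−1=3):
R_{1,1} = 0.162422 + (0.162422 − (-1.411842))/3 = 0.687177
R_{2,1} = 0.346765 + (0.346765 − 0.162422)/3 = 0.408213
R_{3,1} = (4·0.387957 − 0.346765) / 3 = 0.401688
R_{2,2} = 0.408213 + (0.408213 − 0.687177)/15 = 0.389615
R_{3,2} = 0.401688 + (0.401688 − 0.408213)/15 = 0.401253
R_{3,3} = 0.401253 + (0.401253 − 0.389615)/63 = 0.401438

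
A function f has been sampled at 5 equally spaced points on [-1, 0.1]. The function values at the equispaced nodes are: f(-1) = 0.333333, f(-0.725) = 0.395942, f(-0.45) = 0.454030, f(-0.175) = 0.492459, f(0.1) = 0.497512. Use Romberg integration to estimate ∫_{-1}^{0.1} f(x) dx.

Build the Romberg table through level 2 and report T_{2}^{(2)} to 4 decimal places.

0.4851

T_{0}^{(0)} (trapezoid, 1 panel, h=1.1000): 0.456965
T_{1}^{(0)} (trapezoid, 2 panels, h=0.5500): 0.478199
T_{2}^{(0)} (trapezoid, 4 panels, h=0.2750): 0.483410
T_{1}^{(1)} = 0.478199 + (0.478199 − 0.456965)/3 = 0.485277
T_{2}^{(1)} = 0.483410 + (0.483410 − 0.478199)/3 = 0.485147
T_{2}^{(2)} = 0.485147 + (0.485147 − 0.485277)/15 = 0.485138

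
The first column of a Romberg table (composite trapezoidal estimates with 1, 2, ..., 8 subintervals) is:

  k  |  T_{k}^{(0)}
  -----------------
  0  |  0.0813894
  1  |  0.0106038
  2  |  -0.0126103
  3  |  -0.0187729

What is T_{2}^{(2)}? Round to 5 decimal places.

-0.02084

Richardson extrapolation on the trapezoidal column (denominator 4−1=3):
T_{1}^{(1)} = (4·0.0106038 − 0.0813894) / 3 = -0.0129914
T_{2}^{(1)} = -0.0126103 + (-0.0126103 − 0.0106038)/3 = -0.0203483
T_{2}^{(2)} = (16·(-0.0203483) − (-0.0129914)) / 15 = -0.0208388
(Column j=1 coincides with Simpson's rule on the same nodes.)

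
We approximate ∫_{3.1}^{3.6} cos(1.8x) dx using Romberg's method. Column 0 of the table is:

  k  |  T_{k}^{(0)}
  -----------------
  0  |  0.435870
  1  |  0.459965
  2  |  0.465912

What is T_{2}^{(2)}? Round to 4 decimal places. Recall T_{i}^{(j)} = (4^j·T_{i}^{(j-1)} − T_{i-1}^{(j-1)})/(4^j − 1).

0.4679

T_{1}^{(1)} = (4·0.459965 − 0.435870) / 3 = 0.467997
T_{2}^{(1)} = (4·0.465912 − 0.459965) / 3 = 0.467894
T_{2}^{(2)} = 0.467894 + (0.467894 − 0.467997)/15 = 0.467887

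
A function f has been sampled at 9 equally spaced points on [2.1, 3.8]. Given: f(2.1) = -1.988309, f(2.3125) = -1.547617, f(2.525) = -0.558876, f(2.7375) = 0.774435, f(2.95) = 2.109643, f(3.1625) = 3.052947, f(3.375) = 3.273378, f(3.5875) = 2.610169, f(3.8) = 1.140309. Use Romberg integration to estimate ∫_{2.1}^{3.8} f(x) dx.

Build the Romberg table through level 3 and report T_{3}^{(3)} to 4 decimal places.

T_{0}^{(0)} (trapezoid, 1 panel, h=1.7000): -0.720800
T_{1}^{(0)} (trapezoid, 2 panels, h=0.8500): 1.432797
T_{2}^{(0)} (trapezoid, 4 panels, h=0.4250): 1.870062
T_{3}^{(0)} (trapezoid, 8 panels, h=0.2125): 1.974142
T_{1}^{(1)} = 1.432797 + (1.432797 − (-0.720800))/3 = 2.150663
T_{2}^{(1)} = 1.870062 + (1.870062 − 1.432797)/3 = 2.015817
T_{3}^{(1)} = 1.974142 + (1.974142 − 1.870062)/3 = 2.008835
T_{2}^{(2)} = 2.015817 + (2.015817 − 2.150663)/15 = 2.006827
T_{3}^{(2)} = 2.008835 + (2.008835 − 2.015817)/15 = 2.008370
T_{3}^{(3)} = 2.008370 + (2.008370 − 2.006827)/63 = 2.008394

2.0084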